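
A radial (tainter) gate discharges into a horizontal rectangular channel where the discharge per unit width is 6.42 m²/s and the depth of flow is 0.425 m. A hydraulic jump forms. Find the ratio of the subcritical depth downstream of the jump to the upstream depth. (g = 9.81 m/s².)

V₁ = q/y₁ = 6.42/0.425 = 15.1 m/s. Fr₁ = V₁/√(g·y₁) = 15.1/√(9.81×0.425) = 7.40.
Conjugate-depth relation: y₂/y₁ = ½[√(1 + 8Fr₁²) − 1] = ½[√438.8 − 1] = 9.97.

y₂/y₁ = 9.97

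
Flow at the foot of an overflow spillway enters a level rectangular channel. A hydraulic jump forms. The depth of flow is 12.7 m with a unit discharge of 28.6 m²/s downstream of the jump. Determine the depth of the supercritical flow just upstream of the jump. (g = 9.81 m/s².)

V₂ = q/y₂ = 28.6/12.7 = 2.25 m/s; Fr₂ = V₂/√(g·y₂) = 0.202.
Since the conjugate-depth ratio holds either way, y₁/y₂ = ½[√(1 + 8Fr₂²) − 1] = ½[√1.326 − 1] = 0.0757.
y₁ = 0.0757 × 12.7 = 0.961 m.

y₁ = 0.961 m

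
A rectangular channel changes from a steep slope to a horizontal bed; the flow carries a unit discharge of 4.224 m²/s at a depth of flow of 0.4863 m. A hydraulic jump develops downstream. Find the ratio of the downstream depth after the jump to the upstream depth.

V₁ = q/y₁ = 4.224/0.4863 = 8.686 m/s. Fr₁ = V₁/√(g·y₁) = 8.686/√(9.81×0.4863) = 3.977.
Sequent-depth ratio: y₂/y₁ = ½[√(1 + 8Fr₁²) − 1] = ½[√127.52 − 1] = 5.146.

y₂/y₁ = 5.146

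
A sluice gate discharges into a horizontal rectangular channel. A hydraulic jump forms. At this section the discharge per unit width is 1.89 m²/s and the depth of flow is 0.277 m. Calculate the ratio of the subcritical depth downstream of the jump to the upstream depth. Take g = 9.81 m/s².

V₁ = q/y₁ = 1.89/0.277 = 6.82 m/s. Fr₁ = V₁/√(g·y₁) = 6.82/√(9.81×0.277) = 4.14.
Bélanger equation: y₂/y₁ = ½[√(1 + 8Fr₁²) − 1] = ½[√138.1 − 1] = 5.37.

y₂/y₁ = 5.37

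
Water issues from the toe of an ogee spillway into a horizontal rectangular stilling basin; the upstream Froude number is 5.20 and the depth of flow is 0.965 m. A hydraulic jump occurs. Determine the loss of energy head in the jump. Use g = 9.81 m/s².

Fr₁ = 5.20 (given).
Conjugate-depth relation: y₂/y₁ = ½[√(1 + 8Fr₁²) − 1] = ½[√217.3 − 1] = 6.87.
y₂ = 6.87 × 0.965 = 6.63 m.
V₁ = Fr₁·√(g·y₁) = 5.20×√(9.81×0.965) = 16.0 m/s; q = V₁·y₁ = 15.4 m²/s. V₂ = q/y₂ = 15.4/6.63 = 2.33 m/s. E₁ = y₁ + V₁²/2g = 14.0 m; E₂ = y₂ + V₂²/2g = 6.91 m. ΔE = E₁ − E₂ = 7.11 m.

ΔE = 7.11 m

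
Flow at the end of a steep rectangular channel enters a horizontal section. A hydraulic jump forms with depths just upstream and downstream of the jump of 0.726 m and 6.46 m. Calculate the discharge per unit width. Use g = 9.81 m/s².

For a rectangular channel the momentum equation gives q² = ½·g·y₁·y₂·(y₁ + y₂) = ½×9.81×0.726×6.46×7.19 = 165.
q = √165 = 12.9 m²/s.

q = 12.9 m²/s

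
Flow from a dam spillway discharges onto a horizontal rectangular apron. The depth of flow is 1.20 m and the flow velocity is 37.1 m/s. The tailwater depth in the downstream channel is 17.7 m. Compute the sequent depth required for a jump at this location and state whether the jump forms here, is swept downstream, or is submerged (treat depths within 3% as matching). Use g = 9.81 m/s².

y₂ = 17.8 m; the jump forms here

Fr₁ = V₁/√(g·y₁) = 37.1/√(9.81×1.20) = 10.8.
From the momentum equation for a rectangular channel, y₂/y₁ = ½[√(1 + 8Fr₁²) − 1] = ½[√936.4 − 1] = 14.8.
y₂ = 14.8 × 1.20 = 17.8 m.
Tailwater y_tw = 17.7 m: y_tw ≈ y₂, so the jump forms here.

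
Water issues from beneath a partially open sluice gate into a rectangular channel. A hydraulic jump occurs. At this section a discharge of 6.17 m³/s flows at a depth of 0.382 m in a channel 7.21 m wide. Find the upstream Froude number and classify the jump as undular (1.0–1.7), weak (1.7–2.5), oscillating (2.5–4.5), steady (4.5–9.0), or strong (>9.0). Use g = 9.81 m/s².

q = Q/b = 6.17/7.21 = 0.856 m²/s; V₁ = q/y₁ = 2.24 m/s. Fr₁ = V₁/√(g·y₁) = 1.16.
Fr₁ = 1.16 lies in the undular range.

Fr₁ = 1.16; undular jump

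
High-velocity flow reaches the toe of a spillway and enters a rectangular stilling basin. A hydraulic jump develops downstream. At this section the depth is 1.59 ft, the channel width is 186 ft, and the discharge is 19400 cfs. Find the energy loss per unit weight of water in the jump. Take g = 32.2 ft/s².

ΔE = 48.1 ft

q = Q/b = 19400/186 = 104 ft²/s; V₁ = q/y₁ = 65.6 ft/s. Fr₁ = V₁/√(g·y₁) = 9.17.
From the momentum equation for a rectangular channel, y₂/y₁ = ½[√(1 + 8Fr₁²) − 1] = ½[√673.4 − 1] = 12.5.
y₂ = 12.5 × 1.59 = 19.8 ft.
Head loss: ΔE = (y₂ − y₁)³/(4y₁y₂) = (19.8 − 1.59)³/(4×1.59×19.8) = 6073/126 = 48.1 ft.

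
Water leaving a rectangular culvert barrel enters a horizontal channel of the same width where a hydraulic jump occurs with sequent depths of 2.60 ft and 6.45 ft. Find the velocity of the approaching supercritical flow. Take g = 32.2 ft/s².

V₁ = 19.0 ft/s

For a rectangular channel the momentum equation gives q² = ½·g·y₁·y₂·(y₁ + y₂) = ½×32.2×2.60×6.45×9.05 = 2443.
q = √2443 = 49.4 ft²/s.
V₁ = q/y₁ = 49.4/2.60 = 19.0 ft/s.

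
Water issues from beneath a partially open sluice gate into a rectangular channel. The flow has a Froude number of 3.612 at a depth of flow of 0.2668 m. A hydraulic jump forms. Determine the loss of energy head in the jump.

ΔE = 0.6901 m

Fr₁ = 3.612 (given).
Bélanger equation: y₂/y₁ = ½[√(1 + 8Fr₁²) − 1] = ½[√105.37 − 1] = 4.633.
y₂ = 4.633 × 0.2668 = 1.236 m.
Head loss: ΔE = (y₂ − y₁)³/(4y₁y₂) = (1.236 − 0.2668)³/(4×0.2668×1.236) = 0.9103/1.319 = 0.6901 m.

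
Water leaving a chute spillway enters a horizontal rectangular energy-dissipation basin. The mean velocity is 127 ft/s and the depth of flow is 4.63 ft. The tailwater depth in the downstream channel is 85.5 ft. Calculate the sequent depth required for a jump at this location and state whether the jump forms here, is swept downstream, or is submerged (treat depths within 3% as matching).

Fr₁ = V₁/√(g·y₁) = 127/√(32.2×4.63) = 10.4.
From the momentum equation for a rectangular channel, y₂/y₁ = ½[√(1 + 8Fr₁²) − 1] = ½[√866.5 − 1] = 14.2.
y₂ = 14.2 × 4.63 = 65.8 ft.
Tailwater y_tw = 85.5 ft: y_tw > y₂, so the jump is submerged.

y₂ = 65.8 ft; the jump is submerged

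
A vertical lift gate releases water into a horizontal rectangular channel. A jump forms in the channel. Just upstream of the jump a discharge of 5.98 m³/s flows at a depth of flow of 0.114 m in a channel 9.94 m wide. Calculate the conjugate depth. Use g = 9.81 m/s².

y₂ = 0.750 m

q = Q/b = 5.98/9.94 = 0.602 m²/s; V₁ = q/y₁ = 5.28 m/s. Fr₁ = V₁/√(g·y₁) = 4.99.
Conjugate-depth relation: y₂/y₁ = ½[√(1 + 8Fr₁²) − 1] = ½[√200.2 − 1] = 6.57.
y₂ = 6.57 × 0.114 = 0.750 m.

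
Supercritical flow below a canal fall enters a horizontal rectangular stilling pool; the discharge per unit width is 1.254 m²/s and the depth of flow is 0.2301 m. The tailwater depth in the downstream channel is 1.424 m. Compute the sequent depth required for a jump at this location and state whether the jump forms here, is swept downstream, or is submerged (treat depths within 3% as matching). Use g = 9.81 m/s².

y₂ = 1.071 m; the jump is submerged

V₁ = q/y₁ = 1.254/0.2301 = 5.450 m/s. Fr₁ = V₁/√(g·y₁) = 5.450/√(9.81×0.2301) = 3.627.
Bélanger equation: y₂/y₁ = ½[√(1 + 8Fr₁²) − 1] = ½[√106.26 − 1] = 4.654.
y₂ = 4.654 × 0.2301 = 1.071 m.
Tailwater y_tw = 1.424 m: y_tw > y₂, so the jump is submerged.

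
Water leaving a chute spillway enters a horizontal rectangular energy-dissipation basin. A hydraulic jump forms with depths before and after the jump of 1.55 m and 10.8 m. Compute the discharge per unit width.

q = 31.8 m²/s

For a rectangular channel the momentum equation gives q² = ½·g·y₁·y₂·(y₁ + y₂) = ½×9.81×1.55×10.8×12.4 = 1014.
q = √1014 = 31.8 m²/s.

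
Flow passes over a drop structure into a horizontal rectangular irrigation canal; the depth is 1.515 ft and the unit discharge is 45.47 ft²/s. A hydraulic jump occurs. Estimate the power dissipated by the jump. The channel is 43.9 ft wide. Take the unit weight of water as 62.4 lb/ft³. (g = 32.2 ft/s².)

P = 1489 hp

V₁ = q/y₁ = 45.47/1.515 = 30.01 ft/s. Fr₁ = V₁/√(g·y₁) = 30.01/√(32.2×1.515) = 4.297.
Sequent-depth ratio: y₂/y₁ = ½[√(1 + 8Fr₁²) − 1] = ½[√148.72 − 1] = 5.598.
y₂ = 5.598 × 1.515 = 8.480 ft.
Head loss: ΔE = (y₂ − y₁)³/(4y₁y₂) = (8.480 − 1.515)³/(4×1.515×8.480) = 337.9/51.39 = 6.576 ft.
Q = q·b = 45.47 × 43.9 = 1996 cfs. P = γ·Q·ΔE/550 = 62.4 × 1996 × 6.576 / 550 = 1489 hp.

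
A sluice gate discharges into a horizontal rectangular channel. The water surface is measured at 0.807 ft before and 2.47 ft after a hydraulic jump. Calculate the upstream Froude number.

For a rectangular channel the momentum equation gives q² = ½·g·y₁·y₂·(y₁ + y₂) = ½×32.2×0.807×2.47×3.28 = 105.
q = √105 = 10.3 ft²/s.
V₁ = q/y₁ = 12.7 ft/s; Fr₁ = V₁/√(g·y₁) = 2.49.

Fr₁ = 2.49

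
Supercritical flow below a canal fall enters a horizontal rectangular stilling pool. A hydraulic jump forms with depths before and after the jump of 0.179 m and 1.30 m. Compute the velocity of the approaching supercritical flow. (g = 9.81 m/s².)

V₁ = 7.26 m/s

For a rectangular channel the momentum equation gives q² = ½·g·y₁·y₂·(y₁ + y₂) = ½×9.81×0.179×1.30×1.48 = 1.69.
q = √1.69 = 1.30 m²/s.
V₁ = q/y₁ = 1.30/0.179 = 7.26 m/s.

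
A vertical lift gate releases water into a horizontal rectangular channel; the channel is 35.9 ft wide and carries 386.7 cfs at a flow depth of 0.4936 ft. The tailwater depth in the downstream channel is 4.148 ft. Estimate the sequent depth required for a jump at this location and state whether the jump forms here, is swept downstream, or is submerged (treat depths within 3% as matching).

q = Q/b = 386.7/35.9 = 10.77 ft²/s; V₁ = q/y₁ = 21.82 ft/s. Fr₁ = V₁/√(g·y₁) = 5.474.
From the momentum equation for a rectangular channel, y₂/y₁ = ½[√(1 + 8Fr₁²) − 1] = ½[√240.70 − 1] = 7.257.
y₂ = 7.257 × 0.4936 = 3.582 ft.
Tailwater y_tw = 4.148 ft: y_tw > y₂, so the jump is submerged.

y₂ = 3.582 ft; the jump is submerged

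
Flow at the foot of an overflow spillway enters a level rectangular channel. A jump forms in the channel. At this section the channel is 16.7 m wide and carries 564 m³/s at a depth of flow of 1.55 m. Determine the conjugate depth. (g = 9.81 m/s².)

q = Q/b = 564/16.7 = 33.8 m²/s; V₁ = q/y₁ = 21.8 m/s. Fr₁ = V₁/√(g·y₁) = 5.59.
From the momentum equation for a rectangular channel, y₂/y₁ = ½[√(1 + 8Fr₁²) − 1] = ½[√250.8 − 1] = 7.42.
y₂ = 7.42 × 1.55 = 11.5 m.

y₂ = 11.5 m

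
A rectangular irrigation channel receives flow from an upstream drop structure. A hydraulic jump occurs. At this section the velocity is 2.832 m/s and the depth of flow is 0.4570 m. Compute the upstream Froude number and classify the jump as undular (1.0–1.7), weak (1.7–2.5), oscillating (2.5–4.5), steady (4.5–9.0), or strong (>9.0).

Fr₁ = 1.338; undular jump

Fr₁ = V₁/√(g·y₁) = 2.832/√(9.81×0.4570) = 1.338.
Fr₁ = 1.338 lies in the undular range.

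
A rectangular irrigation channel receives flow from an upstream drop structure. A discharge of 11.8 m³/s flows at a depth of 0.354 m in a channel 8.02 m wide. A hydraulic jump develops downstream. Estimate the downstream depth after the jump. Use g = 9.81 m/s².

q = Q/b = 11.8/8.02 = 1.47 m²/s; V₁ = q/y₁ = 4.16 m/s. Fr₁ = V₁/√(g·y₁) = 2.23.
Conjugate-depth relation: y₂/y₁ = ½[√(1 + 8Fr₁²) − 1] = ½[√40.79 − 1] = 2.69.
y₂ = 2.69 × 0.354 = 0.954 m.

y₂ = 0.954 m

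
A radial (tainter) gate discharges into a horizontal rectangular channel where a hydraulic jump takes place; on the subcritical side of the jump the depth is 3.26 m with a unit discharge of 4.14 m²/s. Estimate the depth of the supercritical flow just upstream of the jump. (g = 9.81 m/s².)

y₁ = 0.301 m

V₂ = q/y₂ = 4.14/3.26 = 1.27 m/s; Fr₂ = V₂/√(g·y₂) = 0.225.
Applying the sequent-depth relation in reverse, y₁/y₂ = ½[√(1 + 8Fr₂²) − 1] = ½[√1.403 − 1] = 0.0923.
y₁ = 0.0923 × 3.26 = 0.301 m.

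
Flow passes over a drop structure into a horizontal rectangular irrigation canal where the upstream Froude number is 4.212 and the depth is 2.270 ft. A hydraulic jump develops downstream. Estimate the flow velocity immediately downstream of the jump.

Fr₁ = 4.212 (given).
By Bélanger, y₂/y₁ = ½[√(1 + 8Fr₁²) − 1] = ½[√142.93 − 1] = 5.478.
y₂ = 5.478 × 2.270 = 12.43 ft.
V₁ = Fr₁·√(g·y₁) = 4.212×√(32.2×2.270) = 36.01 ft/s; q = V₁·y₁ = 81.74 ft²/s.
V₂ = q/y₂ = 81.74/12.43 = 6.574 ft/s.

V₂ = 6.574 ft/s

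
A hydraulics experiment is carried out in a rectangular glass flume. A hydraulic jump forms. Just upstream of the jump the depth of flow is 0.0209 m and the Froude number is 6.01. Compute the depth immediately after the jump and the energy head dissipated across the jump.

Fr₁ = 6.01 (given).
Sequent-depth ratio: y₂/y₁ = ½[√(1 + 8Fr₁²) − 1] = ½[√290.0 − 1] = 8.01.
y₂ = 8.01 × 0.0209 = 0.167 m.
V₁ = Fr₁·√(g·y₁) = 6.01×√(9.81×0.0209) = 2.72 m/s; q = V₁·y₁ = 0.0569 m²/s. V₂ = q/y₂ = 0.0569/0.167 = 0.340 m/s. E₁ = y₁ + V₁²/2g = 0.398 m; E₂ = y₂ + V₂²/2g = 0.173 m. ΔE = E₁ − E₂ = 0.225 m.

y₂ = 0.167 m; ΔE = 0.225 m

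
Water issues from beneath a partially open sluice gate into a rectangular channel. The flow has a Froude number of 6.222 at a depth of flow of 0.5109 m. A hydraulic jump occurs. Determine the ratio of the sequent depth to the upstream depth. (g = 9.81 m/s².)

y₂/y₁ = 8.313

Fr₁ = 6.222 (given).
Bélanger equation: y₂/y₁ = ½[√(1 + 8Fr₁²) − 1] = ½[√310.71 − 1] = 8.313.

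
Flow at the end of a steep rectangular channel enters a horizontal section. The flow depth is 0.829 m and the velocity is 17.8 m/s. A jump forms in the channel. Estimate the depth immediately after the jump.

Fr₁ = V₁/√(g·y₁) = 17.8/√(9.81×0.829) = 6.24.
Conjugate-depth relation: y₂/y₁ = ½[√(1 + 8Fr₁²) − 1] = ½[√312.7 − 1] = 8.34.
y₂ = 8.34 × 0.829 = 6.91 m.

y₂ = 6.91 m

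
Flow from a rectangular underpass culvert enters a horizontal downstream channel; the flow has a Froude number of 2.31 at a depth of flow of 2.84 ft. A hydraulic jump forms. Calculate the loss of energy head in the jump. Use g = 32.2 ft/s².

ΔE = 1.49 ft

Fr₁ = 2.31 (given).
By Bélanger, y₂/y₁ = ½[√(1 + 8Fr₁²) − 1] = ½[√43.69 − 1] = 2.80.
y₂ = 2.80 × 2.84 = 7.97 ft.
V₁ = Fr₁·√(g·y₁) = 2.31×√(32.2×2.84) = 22.1 ft/s; q = V₁·y₁ = 62.7 ft²/s. V₂ = q/y₂ = 62.7/7.97 = 7.88 ft/s. E₁ = y₁ + V₁²/2g = 10.4 ft; E₂ = y₂ + V₂²/2g = 8.93 ft. ΔE = E₁ − E₂ = 1.49 ft.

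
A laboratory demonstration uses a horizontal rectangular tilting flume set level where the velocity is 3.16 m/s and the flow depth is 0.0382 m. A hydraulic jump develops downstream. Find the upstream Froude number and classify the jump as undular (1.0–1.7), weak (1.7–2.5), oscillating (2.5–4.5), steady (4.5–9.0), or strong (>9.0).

Fr₁ = V₁/√(g·y₁) = 3.16/√(9.81×0.0382) = 5.16.
Fr₁ = 5.16 lies in the steady range.

Fr₁ = 5.16; steady jump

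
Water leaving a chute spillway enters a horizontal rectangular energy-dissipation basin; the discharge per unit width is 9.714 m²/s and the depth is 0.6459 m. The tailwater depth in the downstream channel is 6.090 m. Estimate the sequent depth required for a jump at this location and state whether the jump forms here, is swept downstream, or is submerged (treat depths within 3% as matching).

V₁ = q/y₁ = 9.714/0.6459 = 15.04 m/s. Fr₁ = V₁/√(g·y₁) = 15.04/√(9.81×0.6459) = 5.975.
By Bélanger, y₂/y₁ = ½[√(1 + 8Fr₁²) − 1] = ½[√286.58 − 1] = 7.964.
y₂ = 7.964 × 0.6459 = 5.144 m.
Tailwater y_tw = 6.090 m: y_tw > y₂, so the jump is submerged.

y₂ = 5.144 m; the jump is submerged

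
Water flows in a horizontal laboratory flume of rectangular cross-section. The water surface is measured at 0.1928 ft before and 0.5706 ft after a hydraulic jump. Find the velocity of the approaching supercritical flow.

For a rectangular channel the momentum equation gives q² = ½·g·y₁·y₂·(y₁ + y₂) = ½×32.2×0.1928×0.5706×0.7634 = 1.352.
q = √1.352 = 1.163 ft²/s.
V₁ = q/y₁ = 1.163/0.1928 = 6.031 ft/s.

V₁ = 6.031 ft/s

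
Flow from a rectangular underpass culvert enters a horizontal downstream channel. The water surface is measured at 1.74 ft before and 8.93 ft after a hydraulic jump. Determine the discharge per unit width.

q = 51.7 ft²/s

For a rectangular channel the momentum equation gives q² = ½·g·y₁·y₂·(y₁ + y₂) = ½×32.2×1.74×8.93×10.7 = 2669.
q = √2669 = 51.7 ft²/s.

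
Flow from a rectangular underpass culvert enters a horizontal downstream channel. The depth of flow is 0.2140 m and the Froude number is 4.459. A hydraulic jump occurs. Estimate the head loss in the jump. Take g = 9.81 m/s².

ΔE = 1.032 m

Fr₁ = 4.459 (given).
Bélanger equation: y₂/y₁ = ½[√(1 + 8Fr₁²) − 1] = ½[√160.06 − 1] = 5.826.
y₂ = 5.826 × 0.2140 = 1.247 m.
V₁ = Fr₁·√(g·y₁) = 4.459×√(9.81×0.2140) = 6.461 m/s; q = V₁·y₁ = 1.383 m²/s. V₂ = q/y₂ = 1.383/1.247 = 1.109 m/s. E₁ = y₁ + V₁²/2g = 2.341 m; E₂ = y₂ + V₂²/2g = 1.309 m. ΔE = E₁ − E₂ = 1.032 m.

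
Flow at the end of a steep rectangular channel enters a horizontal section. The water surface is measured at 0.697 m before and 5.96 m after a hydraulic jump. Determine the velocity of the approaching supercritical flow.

For a rectangular channel the momentum equation gives q² = ½·g·y₁·y₂·(y₁ + y₂) = ½×9.81×0.697×5.96×6.66 = 136.
q = √136 = 11.6 m²/s.
V₁ = q/y₁ = 11.6/0.697 = 16.7 m/s.

V₁ = 16.7 m/s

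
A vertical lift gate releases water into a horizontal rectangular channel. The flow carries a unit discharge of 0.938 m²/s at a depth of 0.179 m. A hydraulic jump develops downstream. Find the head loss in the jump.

V₁ = q/y₁ = 0.938/0.179 = 5.24 m/s. Fr₁ = V₁/√(g·y₁) = 5.24/√(9.81×0.179) = 3.95.
From the momentum equation for a rectangular channel, y₂/y₁ = ½[√(1 + 8Fr₁²) − 1] = ½[√126.1 − 1] = 5.11.
y₂ = 5.11 × 0.179 = 0.916 m.
V₂ = q/y₂ = 0.938/0.916 = 1.02 m/s. E₁ = y₁ + V₁²/2g = 1.58 m; E₂ = y₂ + V₂²/2g = 0.969 m. ΔE = E₁ − E₂ = 0.610 m.

ΔE = 0.610 m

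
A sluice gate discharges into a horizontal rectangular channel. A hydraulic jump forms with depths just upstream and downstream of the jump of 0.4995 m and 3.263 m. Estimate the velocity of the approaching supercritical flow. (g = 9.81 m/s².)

V₁ = 10.98 m/s

For a rectangular channel the momentum equation gives q² = ½·g·y₁·y₂·(y₁ + y₂) = ½×9.81×0.4995×3.263×3.762 = 30.08.
q = √30.08 = 5.484 m²/s.
V₁ = q/y₁ = 5.484/0.4995 = 10.98 m/s.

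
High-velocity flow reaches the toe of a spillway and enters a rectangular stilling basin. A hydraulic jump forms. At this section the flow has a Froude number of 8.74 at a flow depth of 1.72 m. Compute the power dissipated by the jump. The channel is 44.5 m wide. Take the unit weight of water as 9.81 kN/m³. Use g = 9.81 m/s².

Fr₁ = 8.74 (given).
From the momentum equation for a rectangular channel, y₂/y₁ = ½[√(1 + 8Fr₁²) − 1] = ½[√612.1 − 1] = 11.9.
y₂ = 11.9 × 1.72 = 20.4 m.
Head loss: ΔE = (y₂ − y₁)³/(4y₁y₂) = (20.4 − 1.72)³/(4×1.72×20.4) = 6536/140 = 46.5 m.
V₁ = Fr₁·√(g·y₁) = 8.74×√(9.81×1.72) = 35.9 m/s; q = V₁·y₁ = 61.8 m²/s. Q = q·b = 61.8 × 44.5 = 2748 m³/s. P = γ·Q·ΔE = 9.81 × 2748 × 46.5 = 1254301 kW.

P = 1254301 kW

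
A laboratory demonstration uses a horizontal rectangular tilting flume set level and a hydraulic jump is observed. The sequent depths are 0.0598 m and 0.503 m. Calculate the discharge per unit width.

For a rectangular channel the momentum equation gives q² = ½·g·y₁·y₂·(y₁ + y₂) = ½×9.81×0.0598×0.503×0.563 = 0.0830.
q = √0.0830 = 0.288 m²/s.

q = 0.288 m²/s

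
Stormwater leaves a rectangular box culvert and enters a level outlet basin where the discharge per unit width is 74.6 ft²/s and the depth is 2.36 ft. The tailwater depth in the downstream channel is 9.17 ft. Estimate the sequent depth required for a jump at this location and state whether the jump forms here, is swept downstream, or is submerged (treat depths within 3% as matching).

V₁ = q/y₁ = 74.6/2.36 = 31.6 ft/s. Fr₁ = V₁/√(g·y₁) = 31.6/√(32.2×2.36) = 3.63.
Conjugate-depth relation: y₂/y₁ = ½[√(1 + 8Fr₁²) − 1] = ½[√106.2 − 1] = 4.65.
y₂ = 4.65 × 2.36 = 11.0 ft.
Tailwater y_tw = 9.17 ft: y_tw < y₂, so the jump is swept downstream.

y₂ = 11.0 ft; the jump is swept downstream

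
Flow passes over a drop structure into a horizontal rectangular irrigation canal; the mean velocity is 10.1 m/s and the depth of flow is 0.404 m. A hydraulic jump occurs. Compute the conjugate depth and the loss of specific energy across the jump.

Fr₁ = V₁/√(g·y₁) = 10.1/√(9.81×0.404) = 5.07.
Sequent-depth ratio: y₂/y₁ = ½[√(1 + 8Fr₁²) − 1] = ½[√206.9 − 1] = 6.69.
y₂ = 6.69 × 0.404 = 2.70 m.
q = V₁·y₁ = 10.1 × 0.404 = 4.08 m²/s. V₂ = q/y₂ = 4.08/2.70 = 1.51 m/s. E₁ = y₁ + V₁²/2g = 5.60 m; E₂ = y₂ + V₂²/2g = 2.82 m. ΔE = E₁ − E₂ = 2.78 m.

y₂ = 2.70 m; ΔE = 2.78 m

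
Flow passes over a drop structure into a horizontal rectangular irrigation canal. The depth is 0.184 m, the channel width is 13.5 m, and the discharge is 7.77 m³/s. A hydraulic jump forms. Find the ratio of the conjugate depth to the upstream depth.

y₂/y₁ = 2.83

q = Q/b = 7.77/13.5 = 0.576 m²/s; V₁ = q/y₁ = 3.13 m/s. Fr₁ = V₁/√(g·y₁) = 2.33.
From the momentum equation for a rectangular channel, y₂/y₁ = ½[√(1 + 8Fr₁²) − 1] = ½[√44.37 − 1] = 2.83.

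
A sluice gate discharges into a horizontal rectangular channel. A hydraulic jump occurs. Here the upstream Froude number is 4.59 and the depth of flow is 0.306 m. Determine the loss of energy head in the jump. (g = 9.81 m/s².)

ΔE = 1.60 m

Fr₁ = 4.59 (given).
From the momentum equation for a rectangular channel, y₂/y₁ = ½[√(1 + 8Fr₁²) − 1] = ½[√169.5 − 1] = 6.01.
y₂ = 6.01 × 0.306 = 1.84 m.
Head loss: ΔE = (y₂ − y₁)³/(4y₁y₂) = (1.84 − 0.306)³/(4×0.306×1.84) = 3.60/2.25 = 1.60 m.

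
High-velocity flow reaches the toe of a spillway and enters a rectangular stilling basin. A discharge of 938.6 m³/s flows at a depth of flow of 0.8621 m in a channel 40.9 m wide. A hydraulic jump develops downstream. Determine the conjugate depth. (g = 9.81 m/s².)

y₂ = 10.74 m

q = Q/b = 938.6/40.9 = 22.95 m²/s; V₁ = q/y₁ = 26.62 m/s. Fr₁ = V₁/√(g·y₁) = 9.153.
Sequent-depth ratio: y₂/y₁ = ½[√(1 + 8Fr₁²) − 1] = ½[√671.29 − 1] = 12.45.
y₂ = 12.45 × 0.8621 = 10.74 m.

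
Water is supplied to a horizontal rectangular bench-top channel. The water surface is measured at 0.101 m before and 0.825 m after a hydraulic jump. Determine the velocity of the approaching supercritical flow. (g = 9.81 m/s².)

For a rectangular channel the momentum equation gives q² = ½·g·y₁·y₂·(y₁ + y₂) = ½×9.81×0.101×0.825×0.926 = 0.378.
q = √0.378 = 0.615 m²/s.
V₁ = q/y₁ = 0.615/0.101 = 6.09 m/s.

V₁ = 6.09 m/s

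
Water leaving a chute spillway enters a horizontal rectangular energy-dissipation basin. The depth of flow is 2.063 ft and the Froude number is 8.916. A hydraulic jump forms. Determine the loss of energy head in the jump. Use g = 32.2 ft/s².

Fr₁ = 8.916 (given).
Sequent-depth ratio: y₂/y₁ = ½[√(1 + 8Fr₁²) − 1] = ½[√636.96 − 1] = 12.12.
y₂ = 12.12 × 2.063 = 25.00 ft.
V₁ = Fr₁·√(g·y₁) = 8.916×√(32.2×2.063) = 72.67 ft/s; q = V₁·y₁ = 149.9 ft²/s. V₂ = q/y₂ = 149.9/25.00 = 5.996 ft/s. E₁ = y₁ + V₁²/2g = 84.06 ft; E₂ = y₂ + V₂²/2g = 25.56 ft. ΔE = E₁ − E₂ = 58.50 ft.

ΔE = 58.50 ft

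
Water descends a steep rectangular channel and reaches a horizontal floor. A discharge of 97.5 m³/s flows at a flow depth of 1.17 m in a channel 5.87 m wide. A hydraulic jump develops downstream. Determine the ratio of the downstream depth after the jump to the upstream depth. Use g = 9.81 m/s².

y₂/y₁ = 5.45

q = Q/b = 97.5/5.87 = 16.6 m²/s; V₁ = q/y₁ = 14.2 m/s. Fr₁ = V₁/√(g·y₁) = 4.19.
Conjugate-depth relation: y₂/y₁ = ½[√(1 + 8Fr₁²) − 1] = ½[√141.5 − 1] = 5.45.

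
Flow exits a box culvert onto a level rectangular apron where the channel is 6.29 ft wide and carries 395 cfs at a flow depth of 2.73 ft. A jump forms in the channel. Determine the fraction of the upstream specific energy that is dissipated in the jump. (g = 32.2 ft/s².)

ΔE/E₁ = 0.167 (16.7%)

q = Q/b = 395/6.29 = 62.8 ft²/s; V₁ = q/y₁ = 23.0 ft/s. Fr₁ = V₁/√(g·y₁) = 2.45.
From the momentum equation for a rectangular channel, y₂/y₁ = ½[√(1 + 8Fr₁²) − 1] = ½[√49.15 − 1] = 3.01.
y₂ = 3.01 × 2.73 = 8.21 ft.
E₁ = y₁ + V₁²/2g = 10.9 ft. ΔE = (y₂ − y₁)³/(4y₁y₂) = 1.83 ft. ΔE/E₁ = 1.83/10.9 = 0.167.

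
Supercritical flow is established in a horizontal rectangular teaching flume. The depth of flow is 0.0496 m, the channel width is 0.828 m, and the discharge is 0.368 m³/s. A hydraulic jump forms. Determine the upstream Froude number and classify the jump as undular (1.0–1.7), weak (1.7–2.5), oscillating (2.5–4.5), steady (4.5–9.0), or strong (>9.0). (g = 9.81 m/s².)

q = Q/b = 0.368/0.828 = 0.444 m²/s; V₁ = q/y₁ = 8.96 m/s. Fr₁ = V₁/√(g·y₁) = 12.8.
Fr₁ = 12.8 lies in the strong range.

Fr₁ = 12.8; strong jump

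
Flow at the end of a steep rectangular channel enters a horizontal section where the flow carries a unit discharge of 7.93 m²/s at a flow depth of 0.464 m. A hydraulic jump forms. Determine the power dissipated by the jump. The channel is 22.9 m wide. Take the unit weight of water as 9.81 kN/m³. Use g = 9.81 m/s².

P = 18162 kW

V₁ = q/y₁ = 7.93/0.464 = 17.1 m/s. Fr₁ = V₁/√(g·y₁) = 17.1/√(9.81×0.464) = 8.01.
By Bélanger, y₂/y₁ = ½[√(1 + 8Fr₁²) − 1] = ½[√514.3 − 1] = 10.8.
y₂ = 10.8 × 0.464 = 5.03 m.
V₂ = q/y₂ = 7.93/5.03 = 1.58 m/s. E₁ = y₁ + V₁²/2g = 15.4 m; E₂ = y₂ + V₂²/2g = 5.16 m. ΔE = E₁ − E₂ = 10.2 m.
Q = q·b = 7.93 × 22.9 = 182 m³/s. P = γ·Q·ΔE = 9.81 × 182 × 10.2 = 18162 kW.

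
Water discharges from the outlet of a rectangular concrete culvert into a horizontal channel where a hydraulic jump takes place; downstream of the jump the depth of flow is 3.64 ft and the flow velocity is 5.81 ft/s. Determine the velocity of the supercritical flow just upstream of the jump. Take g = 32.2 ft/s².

V₁ = 14.2 ft/s

Fr₂ = V₂/√(g·y₂) = 5.81/√(32.2×3.64) = 0.537.
The Bélanger relation is symmetric: y₁/y₂ = ½[√(1 + 8Fr₂²) − 1] = ½[√3.304 − 1] = 0.409.
y₁ = 0.409 × 3.64 = 1.49 ft.
V₁ = q/y₁ = 21.1/1.49 = 14.2 ft/s.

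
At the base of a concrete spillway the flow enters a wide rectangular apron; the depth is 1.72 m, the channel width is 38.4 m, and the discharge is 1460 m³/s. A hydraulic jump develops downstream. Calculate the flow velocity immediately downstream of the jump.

V₂ = 3.10 m/s

q = Q/b = 1460/38.4 = 38.0 m²/s; V₁ = q/y₁ = 22.1 m/s. Fr₁ = V₁/√(g·y₁) = 5.38.
By Bélanger, y₂/y₁ = ½[√(1 + 8Fr₁²) − 1] = ½[√232.7 − 1] = 7.13.
y₂ = 7.13 × 1.72 = 12.3 m.
V₂ = q/y₂ = 38.0/12.3 = 3.10 m/s.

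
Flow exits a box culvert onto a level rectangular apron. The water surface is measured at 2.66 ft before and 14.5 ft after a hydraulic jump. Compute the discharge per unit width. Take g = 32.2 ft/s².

q = 103 ft²/s

For a rectangular channel the momentum equation gives q² = ½·g·y₁·y₂·(y₁ + y₂) = ½×32.2×2.66×14.5×17.2 = 10656.
q = √10656 = 103 ft²/s.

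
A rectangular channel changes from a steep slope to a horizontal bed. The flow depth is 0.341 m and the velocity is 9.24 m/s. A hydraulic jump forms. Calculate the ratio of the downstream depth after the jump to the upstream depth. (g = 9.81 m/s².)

y₂/y₁ = 6.66

Fr₁ = V₁/√(g·y₁) = 9.24/√(9.81×0.341) = 5.05.
Conjugate-depth relation: y₂/y₁ = ½[√(1 + 8Fr₁²) − 1] = ½[√205.2 − 1] = 6.66.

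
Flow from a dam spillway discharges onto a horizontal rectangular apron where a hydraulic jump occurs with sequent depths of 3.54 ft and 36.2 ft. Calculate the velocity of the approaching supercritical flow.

For a rectangular channel the momentum equation gives q² = ½·g·y₁·y₂·(y₁ + y₂) = ½×32.2×3.54×36.2×39.7 = 81991.
q = √81991 = 286 ft²/s.
V₁ = q/y₁ = 286/3.54 = 80.9 ft/s.

V₁ = 80.9 ft/s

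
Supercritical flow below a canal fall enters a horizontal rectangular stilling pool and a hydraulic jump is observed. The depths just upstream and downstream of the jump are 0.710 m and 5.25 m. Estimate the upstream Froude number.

Fr₁ = 5.57

For a rectangular channel the momentum equation gives q² = ½·g·y₁·y₂·(y₁ + y₂) = ½×9.81×0.710×5.25×5.96 = 109.
q = √109 = 10.4 m²/s.
V₁ = q/y₁ = 14.7 m/s; Fr₁ = V₁/√(g·y₁) = 5.57.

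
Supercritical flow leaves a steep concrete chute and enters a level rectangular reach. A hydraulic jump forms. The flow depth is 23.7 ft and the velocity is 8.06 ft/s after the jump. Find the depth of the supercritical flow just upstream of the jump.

Fr₂ = V₂/√(g·y₂) = 8.06/√(32.2×23.7) = 0.292.
Applying the sequent-depth relation in reverse, y₁/y₂ = ½[√(1 + 8Fr₂²) − 1] = ½[√1.681 − 1] = 0.148.
y₁ = 0.148 × 23.7 = 3.51 ft.

y₁ = 3.51 ft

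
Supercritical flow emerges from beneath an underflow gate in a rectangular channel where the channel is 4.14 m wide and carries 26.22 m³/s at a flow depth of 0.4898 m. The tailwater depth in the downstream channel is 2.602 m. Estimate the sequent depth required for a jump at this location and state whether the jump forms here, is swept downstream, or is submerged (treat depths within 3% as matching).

y₂ = 3.848 m; the jump is swept downstream

q = Q/b = 26.22/4.14 = 6.333 m²/s; V₁ = q/y₁ = 12.93 m/s. Fr₁ = V₁/√(g·y₁) = 5.899.
By Bélanger, y₂/y₁ = ½[√(1 + 8Fr₁²) − 1] = ½[√279.37 − 1] = 7.857.
y₂ = 7.857 × 0.4898 = 3.848 m.
Tailwater y_tw = 2.602 m: y_tw < y₂, so the jump is swept downstream.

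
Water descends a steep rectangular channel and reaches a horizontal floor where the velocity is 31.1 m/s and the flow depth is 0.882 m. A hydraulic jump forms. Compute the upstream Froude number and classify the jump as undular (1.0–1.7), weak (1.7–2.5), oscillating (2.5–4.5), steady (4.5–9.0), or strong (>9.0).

Fr₁ = V₁/√(g·y₁) = 31.1/√(9.81×0.882) = 10.6.
Fr₁ = 10.6 lies in the strong range.

Fr₁ = 10.6; strong jump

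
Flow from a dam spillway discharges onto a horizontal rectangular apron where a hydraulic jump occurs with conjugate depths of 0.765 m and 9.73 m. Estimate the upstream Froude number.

For a rectangular channel the momentum equation gives q² = ½·g·y₁·y₂·(y₁ + y₂) = ½×9.81×0.765×9.73×10.5 = 383.
q = √383 = 19.6 m²/s.
V₁ = q/y₁ = 25.6 m/s; Fr₁ = V₁/√(g·y₁) = 9.34.

Fr₁ = 9.34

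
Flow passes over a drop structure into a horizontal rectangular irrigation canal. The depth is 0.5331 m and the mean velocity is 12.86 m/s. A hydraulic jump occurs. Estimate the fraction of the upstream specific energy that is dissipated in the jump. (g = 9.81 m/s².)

Fr₁ = V₁/√(g·y₁) = 12.86/√(9.81×0.5331) = 5.623.
Conjugate-depth relation: y₂/y₁ = ½[√(1 + 8Fr₁²) − 1] = ½[√253.98 − 1] = 7.468.
y₂ = 7.468 × 0.5331 = 3.981 m.
E₁ = y₁ + V₁²/2g = 8.962 m. ΔE = (y₂ − y₁)³/(4y₁y₂) = 4.830 m. ΔE/E₁ = 4.830/8.962 = 0.539.

ΔE/E₁ = 0.539 (53.9%)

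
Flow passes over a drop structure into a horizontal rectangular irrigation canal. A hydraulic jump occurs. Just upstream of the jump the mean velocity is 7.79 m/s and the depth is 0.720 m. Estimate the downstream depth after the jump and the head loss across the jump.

y₂ = 2.65 m; ΔE = 0.938 m

Fr₁ = V₁/√(g·y₁) = 7.79/√(9.81×0.720) = 2.93.
Sequent-depth ratio: y₂/y₁ = ½[√(1 + 8Fr₁²) − 1] = ½[√69.73 − 1] = 3.68.
y₂ = 3.68 × 0.720 = 2.65 m.
q = V₁·y₁ = 7.79 × 0.720 = 5.61 m²/s. V₂ = q/y₂ = 5.61/2.65 = 2.12 m/s. E₁ = y₁ + V₁²/2g = 3.81 m; E₂ = y₂ + V₂²/2g = 2.88 m. ΔE = E₁ − E₂ = 0.938 m.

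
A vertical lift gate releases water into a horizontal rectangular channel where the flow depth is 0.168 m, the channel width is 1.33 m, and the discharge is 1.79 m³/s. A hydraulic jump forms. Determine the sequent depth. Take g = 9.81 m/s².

y₂ = 1.40 m

q = Q/b = 1.79/1.33 = 1.35 m²/s; V₁ = q/y₁ = 8.01 m/s. Fr₁ = V₁/√(g·y₁) = 6.24.
From the momentum equation for a rectangular channel, y₂/y₁ = ½[√(1 + 8Fr₁²) − 1] = ½[√312.5 − 1] = 8.34.
y₂ = 8.34 × 0.168 = 1.40 m.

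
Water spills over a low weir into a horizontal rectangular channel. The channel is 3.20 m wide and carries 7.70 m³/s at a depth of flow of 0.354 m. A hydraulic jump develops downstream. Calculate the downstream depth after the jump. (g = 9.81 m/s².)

q = Q/b = 7.70/3.20 = 2.41 m²/s; V₁ = q/y₁ = 6.80 m/s. Fr₁ = V₁/√(g·y₁) = 3.65.
Conjugate-depth relation: y₂/y₁ = ½[√(1 + 8Fr₁²) − 1] = ½[√107.4 − 1] = 4.68.
y₂ = 4.68 × 0.354 = 1.66 m.

y₂ = 1.66 m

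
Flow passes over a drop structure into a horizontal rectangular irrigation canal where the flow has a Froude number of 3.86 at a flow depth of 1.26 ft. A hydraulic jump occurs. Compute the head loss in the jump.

Fr₁ = 3.86 (given).
Sequent-depth ratio: y₂/y₁ = ½[√(1 + 8Fr₁²) − 1] = ½[√120.2 − 1] = 4.98.
y₂ = 4.98 × 1.26 = 6.28 ft.
Head loss: ΔE = (y₂ − y₁)³/(4y₁y₂) = (6.28 − 1.26)³/(4×1.26×6.28) = 126/31.6 = 3.99 ft.

ΔE = 3.99 ft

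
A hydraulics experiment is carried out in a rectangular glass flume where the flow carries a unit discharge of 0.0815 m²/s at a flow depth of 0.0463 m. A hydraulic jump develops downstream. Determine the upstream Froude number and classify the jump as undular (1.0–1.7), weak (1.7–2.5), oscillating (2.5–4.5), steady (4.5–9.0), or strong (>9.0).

Fr₁ = 2.61; oscillating jump

V₁ = q/y₁ = 0.0815/0.0463 = 1.76 m/s. Fr₁ = V₁/√(g·y₁) = 1.76/√(9.81×0.0463) = 2.61.
Fr₁ = 2.61 lies in the oscillating range.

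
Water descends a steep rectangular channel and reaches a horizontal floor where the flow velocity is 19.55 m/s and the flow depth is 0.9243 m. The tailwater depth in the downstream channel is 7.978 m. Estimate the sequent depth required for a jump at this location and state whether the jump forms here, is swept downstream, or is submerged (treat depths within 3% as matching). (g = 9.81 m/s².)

Fr₁ = V₁/√(g·y₁) = 19.55/√(9.81×0.9243) = 6.492.
Conjugate-depth relation: y₂/y₁ = ½[√(1 + 8Fr₁²) − 1] = ½[√338.21 − 1] = 8.695.
y₂ = 8.695 × 0.9243 = 8.037 m.
Tailwater y_tw = 7.978 m: y_tw ≈ y₂, so the jump forms here.

y₂ = 8.037 m; the jump forms here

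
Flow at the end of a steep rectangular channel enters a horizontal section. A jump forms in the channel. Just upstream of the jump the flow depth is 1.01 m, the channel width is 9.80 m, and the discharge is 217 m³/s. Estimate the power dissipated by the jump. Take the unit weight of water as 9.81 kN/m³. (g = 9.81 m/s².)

q = Q/b = 217/9.80 = 22.1 m²/s; V₁ = q/y₁ = 21.9 m/s. Fr₁ = V₁/√(g·y₁) = 6.96.
From the momentum equation for a rectangular channel, y₂/y₁ = ½[√(1 + 8Fr₁²) − 1] = ½[√389.1 − 1] = 9.36.
y₂ = 9.36 × 1.01 = 9.46 m.
Head loss: ΔE = (y₂ − y₁)³/(4y₁y₂) = (9.46 − 1.01)³/(4×1.01×9.46) = 603/38.2 = 15.8 m.
P = γ·Q·ΔE = 9.81 × 217 × 15.8 = 33575 kW.

P = 33575 kW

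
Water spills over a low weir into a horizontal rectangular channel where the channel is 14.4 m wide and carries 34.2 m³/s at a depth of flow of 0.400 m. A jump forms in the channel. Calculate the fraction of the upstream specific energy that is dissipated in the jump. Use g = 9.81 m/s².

q = Q/b = 34.2/14.4 = 2.38 m²/s; V₁ = q/y₁ = 5.94 m/s. Fr₁ = V₁/√(g·y₁) = 3.00.
From the momentum equation for a rectangular channel, y₂/y₁ = ½[√(1 + 8Fr₁²) − 1] = ½[√72.87 − 1] = 3.77.
y₂ = 3.77 × 0.400 = 1.51 m.
E₁ = y₁ + V₁²/2g = 2.20 m. ΔE = (y₂ − y₁)³/(4y₁y₂) = 0.563 m. ΔE/E₁ = 0.563/2.20 = 0.256.

ΔE/E₁ = 0.256 (25.6%)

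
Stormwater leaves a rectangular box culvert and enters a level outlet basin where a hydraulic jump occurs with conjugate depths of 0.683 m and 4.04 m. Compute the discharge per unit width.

For a rectangular channel the momentum equation gives q² = ½·g·y₁·y₂·(y₁ + y₂) = ½×9.81×0.683×4.04×4.72 = 63.9.
q = √63.9 = 8.00 m²/s.

q = 8.00 m²/s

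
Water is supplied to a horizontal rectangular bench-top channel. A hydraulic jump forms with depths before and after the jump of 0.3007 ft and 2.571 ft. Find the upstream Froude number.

Fr₁ = 6.390

For a rectangular channel the momentum equation gives q² = ½·g·y₁·y₂·(y₁ + y₂) = ½×32.2×0.3007×2.571×2.872 = 35.74.
q = √35.74 = 5.979 ft²/s.
V₁ = q/y₁ = 19.88 ft/s; Fr₁ = V₁/√(g·y₁) = 6.390.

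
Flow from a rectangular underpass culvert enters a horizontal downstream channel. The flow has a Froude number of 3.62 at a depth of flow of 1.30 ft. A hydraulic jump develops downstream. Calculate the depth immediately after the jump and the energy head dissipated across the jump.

y₂ = 6.04 ft; ΔE = 3.39 ft

Fr₁ = 3.62 (given).
From the momentum equation for a rectangular channel, y₂/y₁ = ½[√(1 + 8Fr₁²) − 1] = ½[√105.8 − 1] = 4.64.
y₂ = 4.64 × 1.30 = 6.04 ft.
Head loss: ΔE = (y₂ − y₁)³/(4y₁y₂) = (6.04 − 1.30)³/(4×1.30×6.04) = 106/31.4 = 3.39 ft.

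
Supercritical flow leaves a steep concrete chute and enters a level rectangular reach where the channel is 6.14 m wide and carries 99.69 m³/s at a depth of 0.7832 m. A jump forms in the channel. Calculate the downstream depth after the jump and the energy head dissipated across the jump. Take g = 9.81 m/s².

y₂ = 7.901 m; ΔE = 14.57 m

q = Q/b = 99.69/6.14 = 16.24 m²/s; V₁ = q/y₁ = 20.73 m/s. Fr₁ = V₁/√(g·y₁) = 7.479.
Bélanger equation: y₂/y₁ = ½[√(1 + 8Fr₁²) − 1] = ½[√448.48 − 1] = 10.09.
y₂ = 10.09 × 0.7832 = 7.901 m.
V₂ = q/y₂ = 16.24/7.901 = 2.055 m/s. E₁ = y₁ + V₁²/2g = 22.69 m; E₂ = y₂ + V₂²/2g = 8.117 m. ΔE = E₁ − E₂ = 14.57 m.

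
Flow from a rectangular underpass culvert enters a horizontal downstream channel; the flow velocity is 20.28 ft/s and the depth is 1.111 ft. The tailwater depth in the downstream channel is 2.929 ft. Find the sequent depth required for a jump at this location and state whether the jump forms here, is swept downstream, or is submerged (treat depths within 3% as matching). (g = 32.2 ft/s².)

Fr₁ = V₁/√(g·y₁) = 20.28/√(32.2×1.111) = 3.391.
From the momentum equation for a rectangular channel, y₂/y₁ = ½[√(1 + 8Fr₁²) − 1] = ½[√92.972 − 1] = 4.321.
y₂ = 4.321 × 1.111 = 4.801 ft.
Tailwater y_tw = 2.929 ft: y_tw < y₂, so the jump is swept downstream.

y₂ = 4.801 ft; the jump is swept downstream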